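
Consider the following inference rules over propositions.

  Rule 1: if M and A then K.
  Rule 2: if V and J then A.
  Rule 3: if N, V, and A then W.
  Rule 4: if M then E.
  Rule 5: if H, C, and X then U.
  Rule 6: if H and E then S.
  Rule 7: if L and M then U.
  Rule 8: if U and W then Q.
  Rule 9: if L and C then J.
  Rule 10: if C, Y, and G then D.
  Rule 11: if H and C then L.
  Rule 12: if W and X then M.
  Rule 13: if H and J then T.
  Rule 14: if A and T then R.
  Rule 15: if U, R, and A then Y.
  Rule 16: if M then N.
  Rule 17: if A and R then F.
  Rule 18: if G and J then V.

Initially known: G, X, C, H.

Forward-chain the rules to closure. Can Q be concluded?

No

Q would need U and W (Rule 8), but W is never established.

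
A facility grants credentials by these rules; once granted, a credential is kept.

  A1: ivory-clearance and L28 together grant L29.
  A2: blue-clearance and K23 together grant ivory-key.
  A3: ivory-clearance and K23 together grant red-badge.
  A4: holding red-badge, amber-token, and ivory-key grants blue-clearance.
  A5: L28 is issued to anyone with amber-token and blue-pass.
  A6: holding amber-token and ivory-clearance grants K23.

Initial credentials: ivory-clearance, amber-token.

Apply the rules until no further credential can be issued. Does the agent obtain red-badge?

Yes

Holding amber-token and ivory-clearance grants K23 (A6).
Holding ivory-clearance and K23 grants red-badge (A3).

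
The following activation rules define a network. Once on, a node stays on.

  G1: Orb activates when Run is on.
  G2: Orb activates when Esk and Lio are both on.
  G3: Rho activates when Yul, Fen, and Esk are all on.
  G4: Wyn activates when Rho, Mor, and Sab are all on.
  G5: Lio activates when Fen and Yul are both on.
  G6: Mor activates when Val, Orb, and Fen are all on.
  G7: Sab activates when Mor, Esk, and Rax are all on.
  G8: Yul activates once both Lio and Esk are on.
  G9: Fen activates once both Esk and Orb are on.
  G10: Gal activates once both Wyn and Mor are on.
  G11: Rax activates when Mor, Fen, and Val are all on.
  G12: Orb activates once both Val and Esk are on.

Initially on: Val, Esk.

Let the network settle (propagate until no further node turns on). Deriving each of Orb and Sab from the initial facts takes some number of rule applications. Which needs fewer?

Orb

Orb: G12: Val and Esk on → Orb on. [1 rule application]
Sab: G12: Val and Esk on → Orb on. G9: Esk and Orb on → Fen on. G6: Val, Orb, and Fen on → Mor on. Mor, Fen, and Val are on, so Rax activates (G11). Mor, Esk, and Rax are on, so Sab activates (G7). [5 rule applications]
Orb needs fewer.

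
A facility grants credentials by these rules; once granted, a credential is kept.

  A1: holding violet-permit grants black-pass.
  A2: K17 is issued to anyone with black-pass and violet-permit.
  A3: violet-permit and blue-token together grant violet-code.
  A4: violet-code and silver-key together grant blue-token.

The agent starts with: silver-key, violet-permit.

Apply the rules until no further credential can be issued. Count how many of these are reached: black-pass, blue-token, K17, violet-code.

Holding violet-permit grants black-pass (A1).
Holding black-pass and violet-permit grants K17 (A2).
black-pass: reached.
blue-token would need violet-code and silver-key (A4), but violet-code is never granted.
K17: reached.
violet-code would need violet-permit and blue-token (A3), but blue-token is never granted.
Reached: black-pass and K17 — 2 of the 4.

2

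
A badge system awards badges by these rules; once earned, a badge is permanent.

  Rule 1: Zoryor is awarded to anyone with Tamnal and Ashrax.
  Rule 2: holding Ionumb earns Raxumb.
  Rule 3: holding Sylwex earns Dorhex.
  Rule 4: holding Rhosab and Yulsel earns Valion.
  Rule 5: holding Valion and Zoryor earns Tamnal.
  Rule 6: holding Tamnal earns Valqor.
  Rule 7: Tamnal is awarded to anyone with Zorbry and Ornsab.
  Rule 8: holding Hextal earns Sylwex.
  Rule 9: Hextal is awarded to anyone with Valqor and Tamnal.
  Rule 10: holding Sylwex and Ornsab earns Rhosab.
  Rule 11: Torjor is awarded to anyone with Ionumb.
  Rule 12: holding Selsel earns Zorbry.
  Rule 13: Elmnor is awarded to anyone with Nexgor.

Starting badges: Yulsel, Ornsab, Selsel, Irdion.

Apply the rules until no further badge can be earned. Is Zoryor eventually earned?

No

Zoryor would need Tamnal and Ashrax (Rule 1), but Ashrax is never earned.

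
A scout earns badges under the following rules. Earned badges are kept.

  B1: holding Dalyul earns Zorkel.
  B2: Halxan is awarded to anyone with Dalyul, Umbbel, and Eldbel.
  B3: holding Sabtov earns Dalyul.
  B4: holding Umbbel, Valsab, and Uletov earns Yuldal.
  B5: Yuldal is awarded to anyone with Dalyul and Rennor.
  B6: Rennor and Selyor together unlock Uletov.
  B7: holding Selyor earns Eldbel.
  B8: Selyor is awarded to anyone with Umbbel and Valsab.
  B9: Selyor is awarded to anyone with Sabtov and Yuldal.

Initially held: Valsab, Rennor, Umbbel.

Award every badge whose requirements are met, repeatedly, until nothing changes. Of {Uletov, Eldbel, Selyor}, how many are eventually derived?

With Umbbel and Valsab, Selyor is earned (B8).
With Selyor, Eldbel is earned (B7).
With Rennor and Selyor, Uletov is earned (B6).
Uletov: reached.
Eldbel: reached.
Selyor: reached.
All 3 are reached.

3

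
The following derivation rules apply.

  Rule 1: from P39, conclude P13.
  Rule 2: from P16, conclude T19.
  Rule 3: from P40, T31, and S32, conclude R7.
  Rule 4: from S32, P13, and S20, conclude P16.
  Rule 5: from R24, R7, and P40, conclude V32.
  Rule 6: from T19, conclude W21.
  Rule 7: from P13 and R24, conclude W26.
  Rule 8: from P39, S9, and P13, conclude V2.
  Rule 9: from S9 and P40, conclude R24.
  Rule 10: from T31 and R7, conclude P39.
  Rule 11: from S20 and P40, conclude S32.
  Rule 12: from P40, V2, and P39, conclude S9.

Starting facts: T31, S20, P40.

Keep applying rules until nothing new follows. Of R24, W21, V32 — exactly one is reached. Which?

From S20 and P40, Rule 11 gives S32.
From P40, T31, and S32, Rule 3 gives R7.
T31 and R7 hold, so P39 follows (Rule 10).
P39 holds, so P13 follows (Rule 1).
From S32, P13, and S20, Rule 4 gives P16.
From P16, Rule 2 gives T19.
From T19, Rule 6 gives W21.
V32 would need R24, R7, and P40 (Rule 5), but R24 is never established. R24 would need S9 and P40 (Rule 9), but S9 is never established.

W21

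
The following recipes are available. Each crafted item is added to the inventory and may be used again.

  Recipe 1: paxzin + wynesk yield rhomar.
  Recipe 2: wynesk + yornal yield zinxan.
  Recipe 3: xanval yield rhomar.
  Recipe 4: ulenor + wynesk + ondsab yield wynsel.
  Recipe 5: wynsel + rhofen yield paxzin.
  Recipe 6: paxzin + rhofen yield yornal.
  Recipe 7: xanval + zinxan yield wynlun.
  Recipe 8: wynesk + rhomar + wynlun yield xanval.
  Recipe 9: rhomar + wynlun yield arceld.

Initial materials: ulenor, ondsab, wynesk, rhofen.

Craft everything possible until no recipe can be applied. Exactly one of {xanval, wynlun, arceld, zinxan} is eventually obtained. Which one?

ulenor + wynesk + ondsab → wynsel (Recipe 4).
wynsel + rhofen → paxzin (Recipe 5).
Using Recipe 6, paxzin and rhofen make yornal.
wynesk + yornal → zinxan (Recipe 2).
xanval would need wynesk, rhomar, and wynlun (Recipe 8), but wynlun is never obtained. wynlun would need xanval and zinxan (Recipe 7), but xanval is never obtained. arceld would need rhomar and wynlun (Recipe 9), but wynlun is never obtained.

zinxan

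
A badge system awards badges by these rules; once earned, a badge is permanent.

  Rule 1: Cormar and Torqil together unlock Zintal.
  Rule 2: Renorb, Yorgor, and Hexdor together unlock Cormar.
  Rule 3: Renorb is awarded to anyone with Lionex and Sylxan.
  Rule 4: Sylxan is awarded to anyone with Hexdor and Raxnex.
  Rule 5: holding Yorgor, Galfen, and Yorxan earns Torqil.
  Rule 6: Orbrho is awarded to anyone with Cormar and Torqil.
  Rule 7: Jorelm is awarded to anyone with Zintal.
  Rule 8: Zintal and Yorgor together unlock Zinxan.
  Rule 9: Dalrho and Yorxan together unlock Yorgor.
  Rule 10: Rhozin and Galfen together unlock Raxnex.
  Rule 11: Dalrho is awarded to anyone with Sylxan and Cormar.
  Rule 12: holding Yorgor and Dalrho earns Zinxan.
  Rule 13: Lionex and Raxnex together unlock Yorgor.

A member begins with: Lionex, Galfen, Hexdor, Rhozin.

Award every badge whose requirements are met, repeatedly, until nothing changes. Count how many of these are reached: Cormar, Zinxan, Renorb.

3

With Rhozin and Galfen, Raxnex is earned (Rule 10).
With Lionex and Raxnex, Yorgor is earned (Rule 13).
With Hexdor and Raxnex, Sylxan is earned (Rule 4).
With Lionex and Sylxan, Renorb is earned (Rule 3).
With Renorb, Yorgor, and Hexdor, Cormar is earned (Rule 2).
With Sylxan and Cormar, Dalrho is earned (Rule 11).
With Yorgor and Dalrho, Zinxan is earned (Rule 12).
Cormar: reached.
Zinxan: reached.
Renorb: reached.
All 3 are reached.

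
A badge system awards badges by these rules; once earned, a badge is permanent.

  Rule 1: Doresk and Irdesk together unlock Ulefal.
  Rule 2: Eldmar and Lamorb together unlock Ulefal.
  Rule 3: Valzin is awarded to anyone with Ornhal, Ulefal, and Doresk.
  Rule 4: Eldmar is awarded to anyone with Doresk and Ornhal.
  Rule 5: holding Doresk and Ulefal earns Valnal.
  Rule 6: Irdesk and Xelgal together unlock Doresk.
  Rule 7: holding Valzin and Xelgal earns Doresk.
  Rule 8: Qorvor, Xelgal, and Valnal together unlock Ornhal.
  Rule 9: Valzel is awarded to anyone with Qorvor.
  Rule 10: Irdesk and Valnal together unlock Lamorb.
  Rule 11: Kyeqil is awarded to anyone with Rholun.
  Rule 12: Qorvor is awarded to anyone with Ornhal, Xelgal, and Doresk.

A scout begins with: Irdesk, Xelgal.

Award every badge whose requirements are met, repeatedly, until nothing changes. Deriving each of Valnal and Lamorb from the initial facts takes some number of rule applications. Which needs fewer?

Valnal

Valnal: With Irdesk and Xelgal, Doresk is earned (Rule 6). With Doresk and Irdesk, Ulefal is earned (Rule 1). With Doresk and Ulefal, Valnal is earned (Rule 5). [3 rule applications]
Lamorb: With Irdesk and Xelgal, Doresk is earned (Rule 6). With Doresk and Irdesk, Ulefal is earned (Rule 1). With Doresk and Ulefal, Valnal is earned (Rule 5). With Irdesk and Valnal, Lamorb is earned (Rule 10). [4 rule applications]
Valnal needs fewer.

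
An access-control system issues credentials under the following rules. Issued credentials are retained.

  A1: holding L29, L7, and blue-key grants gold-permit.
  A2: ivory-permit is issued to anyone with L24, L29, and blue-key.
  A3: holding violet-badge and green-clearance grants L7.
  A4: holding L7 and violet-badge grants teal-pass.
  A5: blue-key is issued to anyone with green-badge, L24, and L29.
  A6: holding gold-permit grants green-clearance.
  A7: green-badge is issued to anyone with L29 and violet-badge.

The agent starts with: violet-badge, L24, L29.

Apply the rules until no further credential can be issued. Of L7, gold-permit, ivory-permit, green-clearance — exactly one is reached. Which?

ivory-permit

Holding L29 and violet-badge grants green-badge (A7).
Holding green-badge, L24, and L29 grants blue-key (A5).
Holding L24, L29, and blue-key grants ivory-permit (A2).
green-clearance would need gold-permit (A6), but gold-permit is never granted. gold-permit would need L29, L7, and blue-key (A1), but L7 is never granted. L7 would need violet-badge and green-clearance (A3), but green-clearance is never granted.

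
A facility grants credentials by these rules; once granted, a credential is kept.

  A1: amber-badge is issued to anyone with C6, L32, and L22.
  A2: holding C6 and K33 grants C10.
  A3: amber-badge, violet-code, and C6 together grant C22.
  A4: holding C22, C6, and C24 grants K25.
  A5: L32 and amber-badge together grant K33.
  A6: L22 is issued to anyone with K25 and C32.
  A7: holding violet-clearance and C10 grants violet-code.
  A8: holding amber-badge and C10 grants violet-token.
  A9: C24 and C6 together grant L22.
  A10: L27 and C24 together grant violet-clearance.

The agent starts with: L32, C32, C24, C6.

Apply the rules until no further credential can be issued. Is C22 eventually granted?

No

C22 would need amber-badge, violet-code, and C6 (A3), but violet-code is never granted.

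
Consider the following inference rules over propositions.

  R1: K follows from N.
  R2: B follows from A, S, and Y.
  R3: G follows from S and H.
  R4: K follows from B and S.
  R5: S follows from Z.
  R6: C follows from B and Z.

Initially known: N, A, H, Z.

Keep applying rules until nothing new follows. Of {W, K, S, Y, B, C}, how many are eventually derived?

2

From Z, R5 gives S.
N holds, so K follows (R1).
No rule produces W, and it is not given.
K: reached.
S: reached.
No rule produces Y, and it is not given.
B would need A, S, and Y (R2), but Y is never established.
C would need B and Z (R6), but B is never established.
Reached: K and S — 2 of the 6.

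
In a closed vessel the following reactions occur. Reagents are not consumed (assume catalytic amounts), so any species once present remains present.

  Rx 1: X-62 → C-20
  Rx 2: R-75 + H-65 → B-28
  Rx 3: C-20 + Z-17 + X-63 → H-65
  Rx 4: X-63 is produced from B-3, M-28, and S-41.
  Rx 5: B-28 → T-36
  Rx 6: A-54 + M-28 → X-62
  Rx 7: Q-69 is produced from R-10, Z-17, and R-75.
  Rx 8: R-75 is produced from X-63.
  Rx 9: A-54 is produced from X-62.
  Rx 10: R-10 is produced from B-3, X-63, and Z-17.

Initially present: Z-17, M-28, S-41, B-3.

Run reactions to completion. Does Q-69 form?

Yes

B-3, M-28, and S-41 present → X-63 forms (Rx 4).
X-63 present → R-75 forms (Rx 8).
B-3, X-63, and Z-17 present → R-10 forms (Rx 10).
R-10, Z-17, and R-75 present → Q-69 forms (Rx 7).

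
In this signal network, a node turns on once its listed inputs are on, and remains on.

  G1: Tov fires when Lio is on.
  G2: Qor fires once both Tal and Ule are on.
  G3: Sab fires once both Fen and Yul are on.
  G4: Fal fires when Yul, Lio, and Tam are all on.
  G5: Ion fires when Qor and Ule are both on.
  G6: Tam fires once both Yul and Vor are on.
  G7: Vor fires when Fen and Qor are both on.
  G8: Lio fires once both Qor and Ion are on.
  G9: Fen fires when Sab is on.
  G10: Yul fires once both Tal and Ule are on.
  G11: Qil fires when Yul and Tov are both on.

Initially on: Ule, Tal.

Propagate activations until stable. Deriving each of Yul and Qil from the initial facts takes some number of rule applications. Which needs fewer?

Yul: G10: Tal and Ule on → Yul on. [1 rule application]
Qil: Tal and Ule are on, so Yul fires (G10). G2: Tal and Ule on → Qor on. Qor and Ule are on, so Ion fires (G5). Qor and Ion are on, so Lio fires (G8). G1: Lio on → Tov on. G11: Yul and Tov on → Qil on. [6 rule applications]
Yul needs fewer.

Yul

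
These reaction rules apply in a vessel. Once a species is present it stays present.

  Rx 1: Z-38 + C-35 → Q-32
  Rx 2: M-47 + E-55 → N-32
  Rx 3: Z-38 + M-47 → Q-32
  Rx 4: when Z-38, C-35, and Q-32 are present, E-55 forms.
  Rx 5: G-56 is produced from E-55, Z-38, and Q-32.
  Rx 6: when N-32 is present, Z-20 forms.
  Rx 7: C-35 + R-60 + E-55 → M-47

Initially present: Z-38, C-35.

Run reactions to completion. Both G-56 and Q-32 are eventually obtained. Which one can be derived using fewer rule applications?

Q-32

Q-32: Z-38 and C-35 present → Q-32 forms (Rx 1). [1 rule application]
G-56: Z-38 and C-35 present → Q-32 forms (Rx 1). Z-38, C-35, and Q-32 present → E-55 forms (Rx 4). E-55, Z-38, and Q-32 present → G-56 forms (Rx 5). [3 rule applications]
Q-32 needs fewer.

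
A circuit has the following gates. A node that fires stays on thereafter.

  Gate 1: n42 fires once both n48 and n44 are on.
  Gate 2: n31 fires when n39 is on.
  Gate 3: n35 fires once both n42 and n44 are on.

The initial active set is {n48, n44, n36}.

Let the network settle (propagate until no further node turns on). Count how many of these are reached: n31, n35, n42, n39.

n48 and n44 are on, so n42 fires (Gate 1).
n42 and n44 are on, so n35 fires (Gate 3).
n31 would need n39 (Gate 2), but n39 never turns on.
n35: reached.
n42: reached.
No rule produces n39, and it is not given.
Reached: n35 and n42 — 2 of the 4.

2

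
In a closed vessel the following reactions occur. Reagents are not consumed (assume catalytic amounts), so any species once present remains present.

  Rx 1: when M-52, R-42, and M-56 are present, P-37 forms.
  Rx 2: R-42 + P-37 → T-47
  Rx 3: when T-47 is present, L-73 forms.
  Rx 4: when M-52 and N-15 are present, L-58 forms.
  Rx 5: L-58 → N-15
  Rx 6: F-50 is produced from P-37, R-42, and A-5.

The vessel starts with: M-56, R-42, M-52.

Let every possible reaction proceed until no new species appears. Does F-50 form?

No

F-50 would need P-37, R-42, and A-5 (Rx 6), but A-5 never forms.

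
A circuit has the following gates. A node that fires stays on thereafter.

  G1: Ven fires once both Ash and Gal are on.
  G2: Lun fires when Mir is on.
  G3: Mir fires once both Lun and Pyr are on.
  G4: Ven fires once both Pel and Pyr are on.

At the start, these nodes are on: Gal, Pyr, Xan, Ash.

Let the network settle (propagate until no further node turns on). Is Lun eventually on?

Lun would need Mir (G2), but Mir never turns on.

No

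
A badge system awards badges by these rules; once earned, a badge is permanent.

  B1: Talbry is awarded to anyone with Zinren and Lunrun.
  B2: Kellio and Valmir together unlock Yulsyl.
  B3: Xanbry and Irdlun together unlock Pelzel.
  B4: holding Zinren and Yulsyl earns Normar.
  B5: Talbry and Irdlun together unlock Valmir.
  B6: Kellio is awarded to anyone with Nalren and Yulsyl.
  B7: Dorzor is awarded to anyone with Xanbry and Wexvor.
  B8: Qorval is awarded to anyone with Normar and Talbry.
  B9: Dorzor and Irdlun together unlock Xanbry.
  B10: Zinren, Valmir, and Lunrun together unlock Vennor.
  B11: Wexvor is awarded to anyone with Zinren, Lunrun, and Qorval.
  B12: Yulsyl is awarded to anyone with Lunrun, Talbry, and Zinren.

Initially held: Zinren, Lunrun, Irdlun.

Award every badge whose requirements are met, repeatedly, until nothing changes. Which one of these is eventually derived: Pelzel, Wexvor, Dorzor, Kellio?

With Zinren and Lunrun, Talbry is earned (B1).
With Lunrun, Talbry, and Zinren, Yulsyl is earned (B12).
With Zinren and Yulsyl, Normar is earned (B4).
With Normar and Talbry, Qorval is earned (B8).
With Zinren, Lunrun, and Qorval, Wexvor is earned (B11).
Pelzel would need Xanbry and Irdlun (B3), but Xanbry is never earned. Dorzor would need Xanbry and Wexvor (B7), but Xanbry is never earned. Kellio would need Nalren and Yulsyl (B6), but Nalren is never earned.

Wexvor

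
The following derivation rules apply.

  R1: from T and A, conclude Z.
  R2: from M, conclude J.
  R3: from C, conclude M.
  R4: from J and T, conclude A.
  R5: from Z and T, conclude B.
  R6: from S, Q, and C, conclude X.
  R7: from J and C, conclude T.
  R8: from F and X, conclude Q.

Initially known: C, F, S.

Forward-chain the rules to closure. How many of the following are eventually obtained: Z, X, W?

From C, R3 gives M.
From M, R2 gives J.
From J and C, R7 gives T.
From J and T, R4 gives A.
From T and A, R1 gives Z.
Z: reached.
X would need S, Q, and C (R6), but Q is never established.
No rule produces W, and it is not given.
Reached: Z — 1 of the 3.

1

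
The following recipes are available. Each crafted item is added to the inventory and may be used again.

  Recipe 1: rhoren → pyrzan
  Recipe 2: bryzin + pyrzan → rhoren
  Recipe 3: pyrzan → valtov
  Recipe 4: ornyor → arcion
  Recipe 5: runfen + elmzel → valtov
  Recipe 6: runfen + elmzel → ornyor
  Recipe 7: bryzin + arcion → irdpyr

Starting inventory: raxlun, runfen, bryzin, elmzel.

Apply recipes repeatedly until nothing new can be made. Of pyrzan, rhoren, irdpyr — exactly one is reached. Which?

irdpyr

runfen + elmzel → ornyor (Recipe 6).
Using Recipe 4, ornyor makes arcion.
Using Recipe 7, bryzin and arcion make irdpyr.
pyrzan would need rhoren (Recipe 1), but rhoren is never obtained. rhoren would need bryzin and pyrzan (Recipe 2), but pyrzan is never obtained.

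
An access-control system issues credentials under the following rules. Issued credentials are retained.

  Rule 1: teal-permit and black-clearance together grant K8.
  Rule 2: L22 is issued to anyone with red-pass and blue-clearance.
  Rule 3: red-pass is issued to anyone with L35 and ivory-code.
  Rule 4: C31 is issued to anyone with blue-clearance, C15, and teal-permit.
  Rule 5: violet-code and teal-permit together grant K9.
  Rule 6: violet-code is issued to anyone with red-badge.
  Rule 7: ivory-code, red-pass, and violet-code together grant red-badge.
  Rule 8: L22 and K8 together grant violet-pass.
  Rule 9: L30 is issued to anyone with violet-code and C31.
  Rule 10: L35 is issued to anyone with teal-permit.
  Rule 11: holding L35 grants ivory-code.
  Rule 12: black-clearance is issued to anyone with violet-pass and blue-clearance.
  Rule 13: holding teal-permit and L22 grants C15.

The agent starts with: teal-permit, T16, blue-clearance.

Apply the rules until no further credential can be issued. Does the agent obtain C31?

Yes

Holding teal-permit grants L35 (Rule 10).
Holding L35 grants ivory-code (Rule 11).
Holding L35 and ivory-code grants red-pass (Rule 3).
Holding red-pass and blue-clearance grants L22 (Rule 2).
Holding teal-permit and L22 grants C15 (Rule 13).
Holding blue-clearance, C15, and teal-permit grants C31 (Rule 4).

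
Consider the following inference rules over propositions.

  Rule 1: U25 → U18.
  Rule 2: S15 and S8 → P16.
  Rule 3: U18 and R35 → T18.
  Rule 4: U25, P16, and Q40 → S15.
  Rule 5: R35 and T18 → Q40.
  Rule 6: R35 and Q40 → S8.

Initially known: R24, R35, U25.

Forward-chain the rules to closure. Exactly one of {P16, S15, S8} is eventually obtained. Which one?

S8

From U25, Rule 1 gives U18.
U18 and R35 hold, so T18 follows (Rule 3).
From R35 and T18, Rule 5 gives Q40.
R35 and Q40 hold, so S8 follows (Rule 6).
P16 would need S15 and S8 (Rule 2), but S15 is never established. S15 would need U25, P16, and Q40 (Rule 4), but P16 is never established.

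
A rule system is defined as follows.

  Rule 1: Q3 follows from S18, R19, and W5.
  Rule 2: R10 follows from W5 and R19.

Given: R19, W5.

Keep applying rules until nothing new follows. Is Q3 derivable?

No

Q3 would need S18, R19, and W5 (Rule 1), but S18 is never established.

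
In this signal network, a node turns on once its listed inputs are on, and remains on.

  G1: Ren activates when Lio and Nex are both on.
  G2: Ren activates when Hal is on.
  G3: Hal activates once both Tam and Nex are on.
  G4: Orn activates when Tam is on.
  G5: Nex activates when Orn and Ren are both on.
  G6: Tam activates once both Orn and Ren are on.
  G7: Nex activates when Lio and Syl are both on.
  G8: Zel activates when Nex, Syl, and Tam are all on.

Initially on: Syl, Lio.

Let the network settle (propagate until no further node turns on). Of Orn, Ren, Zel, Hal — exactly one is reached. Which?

G7: Lio and Syl on → Nex on.
G1: Lio and Nex on → Ren on.
Zel would need Nex, Syl, and Tam (G8), but Tam never turns on. Orn would need Tam (G4), but Tam never turns on. Hal would need Tam and Nex (G3), but Tam never turns on.

Ren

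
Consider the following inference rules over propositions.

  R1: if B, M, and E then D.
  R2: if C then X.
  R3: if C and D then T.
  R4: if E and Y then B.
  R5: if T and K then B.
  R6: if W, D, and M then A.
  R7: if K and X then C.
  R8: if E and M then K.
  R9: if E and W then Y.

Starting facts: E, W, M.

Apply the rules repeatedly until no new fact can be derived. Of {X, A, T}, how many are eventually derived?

From E and W, R9 gives Y.
E and Y hold, so B follows (R4).
From B, M, and E, R1 gives D.
W, D, and M hold, so A follows (R6).
X would need C (R2), but C is never established.
A: reached.
T would need C and D (R3), but C is never established.
Reached: A — 1 of the 3.

1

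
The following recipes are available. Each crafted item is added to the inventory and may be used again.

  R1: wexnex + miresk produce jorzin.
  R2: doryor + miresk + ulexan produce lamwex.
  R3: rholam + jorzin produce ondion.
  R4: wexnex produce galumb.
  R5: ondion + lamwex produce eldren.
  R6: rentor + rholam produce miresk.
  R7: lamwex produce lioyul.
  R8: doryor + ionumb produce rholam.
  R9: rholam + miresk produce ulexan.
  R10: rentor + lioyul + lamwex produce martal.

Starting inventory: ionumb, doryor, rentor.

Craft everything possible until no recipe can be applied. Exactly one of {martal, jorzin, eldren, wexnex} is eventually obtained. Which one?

doryor + ionumb → rholam (R8).
rentor + rholam → miresk (R6).
rholam + miresk → ulexan (R9).
doryor + miresk + ulexan → lamwex (R2).
lamwex → lioyul (R7).
rentor + lioyul + lamwex → martal (R10).
eldren would need ondion and lamwex (R5), but ondion is never obtained. No rule produces wexnex, and it is not given. jorzin would need wexnex and miresk (R1), but wexnex is never obtained.

martal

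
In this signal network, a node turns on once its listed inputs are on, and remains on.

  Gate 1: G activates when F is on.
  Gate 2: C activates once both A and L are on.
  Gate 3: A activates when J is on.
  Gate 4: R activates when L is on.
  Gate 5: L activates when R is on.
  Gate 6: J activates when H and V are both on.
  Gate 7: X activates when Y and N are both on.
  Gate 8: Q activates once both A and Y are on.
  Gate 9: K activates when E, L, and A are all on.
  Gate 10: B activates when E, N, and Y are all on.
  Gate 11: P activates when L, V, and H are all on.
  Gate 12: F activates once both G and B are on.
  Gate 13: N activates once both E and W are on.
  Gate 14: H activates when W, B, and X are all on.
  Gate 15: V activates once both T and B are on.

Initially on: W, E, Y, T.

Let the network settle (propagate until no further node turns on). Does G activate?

G would need F (Gate 1), but F never turns on.

No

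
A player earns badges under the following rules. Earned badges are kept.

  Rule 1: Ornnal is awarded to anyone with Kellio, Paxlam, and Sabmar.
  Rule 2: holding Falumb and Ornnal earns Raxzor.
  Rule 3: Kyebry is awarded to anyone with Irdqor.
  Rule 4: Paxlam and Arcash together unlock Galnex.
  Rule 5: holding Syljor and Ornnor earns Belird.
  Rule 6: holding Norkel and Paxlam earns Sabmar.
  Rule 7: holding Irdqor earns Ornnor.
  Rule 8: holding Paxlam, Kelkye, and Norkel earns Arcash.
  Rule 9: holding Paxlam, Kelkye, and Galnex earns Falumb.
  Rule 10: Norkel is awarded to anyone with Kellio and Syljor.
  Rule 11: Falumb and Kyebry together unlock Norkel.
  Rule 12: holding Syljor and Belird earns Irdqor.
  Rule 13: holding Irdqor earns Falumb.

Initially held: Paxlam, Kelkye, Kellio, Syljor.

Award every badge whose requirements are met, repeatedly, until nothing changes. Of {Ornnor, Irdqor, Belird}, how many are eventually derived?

Ornnor would need Irdqor (Rule 7), but Irdqor is never earned.
Irdqor would need Syljor and Belird (Rule 12), but Belird is never earned.
Belird would need Syljor and Ornnor (Rule 5), but Ornnor is never earned.
None of the 3 are reached.

0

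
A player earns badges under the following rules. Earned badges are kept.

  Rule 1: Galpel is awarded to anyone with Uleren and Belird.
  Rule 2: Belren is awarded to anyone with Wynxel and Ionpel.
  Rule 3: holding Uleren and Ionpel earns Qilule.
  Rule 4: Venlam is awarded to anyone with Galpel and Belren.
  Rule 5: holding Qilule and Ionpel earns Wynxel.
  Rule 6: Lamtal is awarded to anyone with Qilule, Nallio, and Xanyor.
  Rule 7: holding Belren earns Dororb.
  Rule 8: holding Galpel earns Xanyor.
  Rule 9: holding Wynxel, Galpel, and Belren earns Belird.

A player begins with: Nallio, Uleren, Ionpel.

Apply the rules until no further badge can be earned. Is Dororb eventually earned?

Yes

With Uleren and Ionpel, Qilule is earned (Rule 3).
With Qilule and Ionpel, Wynxel is earned (Rule 5).
With Wynxel and Ionpel, Belren is earned (Rule 2).
With Belren, Dororb is earned (Rule 7).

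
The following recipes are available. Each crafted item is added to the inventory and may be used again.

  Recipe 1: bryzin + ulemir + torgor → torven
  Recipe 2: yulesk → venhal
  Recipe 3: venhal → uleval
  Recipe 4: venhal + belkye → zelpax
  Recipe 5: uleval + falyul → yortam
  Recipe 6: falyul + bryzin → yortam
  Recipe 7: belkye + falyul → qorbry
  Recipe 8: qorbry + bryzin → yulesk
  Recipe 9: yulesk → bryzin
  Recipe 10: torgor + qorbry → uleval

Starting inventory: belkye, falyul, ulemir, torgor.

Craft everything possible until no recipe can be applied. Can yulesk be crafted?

No

yulesk would need qorbry and bryzin (Recipe 8), but bryzin is never obtained.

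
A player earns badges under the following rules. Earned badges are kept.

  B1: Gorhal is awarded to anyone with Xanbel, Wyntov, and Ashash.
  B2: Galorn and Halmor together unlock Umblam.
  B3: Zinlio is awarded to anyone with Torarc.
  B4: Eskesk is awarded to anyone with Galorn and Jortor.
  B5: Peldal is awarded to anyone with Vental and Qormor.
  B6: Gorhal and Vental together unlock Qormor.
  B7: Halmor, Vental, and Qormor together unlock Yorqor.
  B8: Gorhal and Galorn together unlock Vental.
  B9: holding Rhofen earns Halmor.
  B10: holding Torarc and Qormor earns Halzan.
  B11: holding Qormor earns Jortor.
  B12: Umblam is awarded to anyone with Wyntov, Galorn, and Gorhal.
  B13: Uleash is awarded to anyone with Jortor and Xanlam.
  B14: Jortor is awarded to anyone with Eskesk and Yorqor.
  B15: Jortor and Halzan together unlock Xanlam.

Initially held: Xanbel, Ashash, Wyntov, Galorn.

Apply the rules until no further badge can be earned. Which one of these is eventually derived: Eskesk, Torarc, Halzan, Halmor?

With Xanbel, Wyntov, and Ashash, Gorhal is earned (B1).
With Gorhal and Galorn, Vental is earned (B8).
With Gorhal and Vental, Qormor is earned (B6).
With Qormor, Jortor is earned (B11).
With Galorn and Jortor, Eskesk is earned (B4).
Halmor would need Rhofen (B9), but Rhofen is never earned. No rule produces Torarc, and it is not given. Halzan would need Torarc and Qormor (B10), but Torarc is never earned.

Eskesk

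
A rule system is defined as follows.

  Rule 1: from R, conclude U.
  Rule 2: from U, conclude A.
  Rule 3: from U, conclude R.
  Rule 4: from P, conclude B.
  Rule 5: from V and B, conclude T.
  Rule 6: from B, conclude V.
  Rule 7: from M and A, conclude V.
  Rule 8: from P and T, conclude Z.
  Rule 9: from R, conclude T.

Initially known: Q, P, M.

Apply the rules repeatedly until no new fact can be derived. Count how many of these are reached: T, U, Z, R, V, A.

3

P holds, so B follows (Rule 4).
B holds, so V follows (Rule 6).
From V and B, Rule 5 gives T.
From P and T, Rule 8 gives Z.
T: reached.
U would need R (Rule 1), but R is never established.
Z: reached.
R would need U (Rule 3), but U is never established.
V: reached.
A would need U (Rule 2), but U is never established.
Reached: T, Z, and V — 3 of the 6.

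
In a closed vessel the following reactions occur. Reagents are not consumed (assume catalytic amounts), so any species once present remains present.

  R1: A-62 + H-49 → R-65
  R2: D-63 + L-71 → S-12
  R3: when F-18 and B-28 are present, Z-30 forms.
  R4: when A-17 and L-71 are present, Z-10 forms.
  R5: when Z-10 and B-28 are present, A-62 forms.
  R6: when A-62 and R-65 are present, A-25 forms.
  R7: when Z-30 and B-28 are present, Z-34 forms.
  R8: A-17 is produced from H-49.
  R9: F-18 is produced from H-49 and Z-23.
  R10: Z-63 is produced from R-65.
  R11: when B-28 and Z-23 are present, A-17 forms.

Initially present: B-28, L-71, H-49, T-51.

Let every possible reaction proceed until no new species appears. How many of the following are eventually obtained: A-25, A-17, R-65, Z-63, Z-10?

5

H-49 present → A-17 forms (R8).
A-17 and L-71 present → Z-10 forms (R4).
Z-10 and B-28 present → A-62 forms (R5).
A-62 and H-49 present → R-65 forms (R1).
A-62 and R-65 present → A-25 forms (R6).
R-65 present → Z-63 forms (R10).
A-25: reached.
A-17: reached.
R-65: reached.
Z-63: reached.
Z-10: reached.
All 5 are reached.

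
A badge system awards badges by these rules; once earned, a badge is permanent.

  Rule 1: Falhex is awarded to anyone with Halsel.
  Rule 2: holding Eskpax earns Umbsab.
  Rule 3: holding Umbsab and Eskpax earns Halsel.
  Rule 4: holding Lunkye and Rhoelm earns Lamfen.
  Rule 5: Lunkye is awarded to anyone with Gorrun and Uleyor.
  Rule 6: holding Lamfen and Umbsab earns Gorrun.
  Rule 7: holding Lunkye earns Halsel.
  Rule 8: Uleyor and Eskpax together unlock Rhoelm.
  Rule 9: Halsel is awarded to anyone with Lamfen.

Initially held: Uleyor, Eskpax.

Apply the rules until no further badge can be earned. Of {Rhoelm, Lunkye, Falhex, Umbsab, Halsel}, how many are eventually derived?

With Uleyor and Eskpax, Rhoelm is earned (Rule 8).
With Eskpax, Umbsab is earned (Rule 2).
With Umbsab and Eskpax, Halsel is earned (Rule 3).
With Halsel, Falhex is earned (Rule 1).
Rhoelm: reached.
Lunkye would need Gorrun and Uleyor (Rule 5), but Gorrun is never earned.
Falhex: reached.
Umbsab: reached.
Halsel: reached.
Reached: Rhoelm, Falhex, Umbsab, and Halsel — 4 of the 5.

4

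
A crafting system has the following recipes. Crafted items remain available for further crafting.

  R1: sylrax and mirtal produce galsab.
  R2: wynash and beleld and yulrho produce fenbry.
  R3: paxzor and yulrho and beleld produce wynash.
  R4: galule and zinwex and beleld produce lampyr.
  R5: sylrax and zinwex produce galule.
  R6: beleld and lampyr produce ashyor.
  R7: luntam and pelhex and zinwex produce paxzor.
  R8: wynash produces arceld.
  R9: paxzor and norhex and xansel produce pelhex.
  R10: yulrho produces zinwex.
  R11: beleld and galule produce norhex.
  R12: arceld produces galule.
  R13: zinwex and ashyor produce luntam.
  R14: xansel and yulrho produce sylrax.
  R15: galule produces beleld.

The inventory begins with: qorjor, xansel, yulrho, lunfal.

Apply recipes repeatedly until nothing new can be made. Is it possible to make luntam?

Yes

Using R14, xansel and yulrho make sylrax.
Using R10, yulrho makes zinwex.
Using R5, sylrax and zinwex make galule.
Using R15, galule makes beleld.
galule and zinwex and beleld → lampyr (R4).
Using R6, beleld and lampyr make ashyor.
zinwex and ashyor → luntam (R13).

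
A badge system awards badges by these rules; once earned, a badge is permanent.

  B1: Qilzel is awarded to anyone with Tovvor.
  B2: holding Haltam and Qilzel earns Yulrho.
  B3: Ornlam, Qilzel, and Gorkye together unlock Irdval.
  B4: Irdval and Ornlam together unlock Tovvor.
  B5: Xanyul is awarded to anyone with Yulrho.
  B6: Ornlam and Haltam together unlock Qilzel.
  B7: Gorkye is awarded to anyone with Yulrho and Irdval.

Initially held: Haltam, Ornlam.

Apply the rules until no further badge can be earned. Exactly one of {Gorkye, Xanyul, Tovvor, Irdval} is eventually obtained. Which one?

With Ornlam and Haltam, Qilzel is earned (B6).
With Haltam and Qilzel, Yulrho is earned (B2).
With Yulrho, Xanyul is earned (B5).
Tovvor would need Irdval and Ornlam (B4), but Irdval is never earned. Irdval would need Ornlam, Qilzel, and Gorkye (B3), but Gorkye is never earned. Gorkye would need Yulrho and Irdval (B7), but Irdval is never earned.

Xanyul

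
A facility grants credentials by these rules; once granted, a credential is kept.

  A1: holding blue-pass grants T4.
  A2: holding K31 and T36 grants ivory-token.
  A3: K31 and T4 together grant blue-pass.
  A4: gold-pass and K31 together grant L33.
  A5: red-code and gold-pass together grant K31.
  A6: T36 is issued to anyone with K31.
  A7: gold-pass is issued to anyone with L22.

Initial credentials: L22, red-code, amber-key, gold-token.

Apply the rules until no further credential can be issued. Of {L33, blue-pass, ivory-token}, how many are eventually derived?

Holding L22 grants gold-pass (A7).
Holding red-code and gold-pass grants K31 (A5).
Holding K31 grants T36 (A6).
Holding gold-pass and K31 grants L33 (A4).
Holding K31 and T36 grants ivory-token (A2).
L33: reached.
blue-pass would need K31 and T4 (A3), but T4 is never granted.
ivory-token: reached.
Reached: L33 and ivory-token — 2 of the 3.

2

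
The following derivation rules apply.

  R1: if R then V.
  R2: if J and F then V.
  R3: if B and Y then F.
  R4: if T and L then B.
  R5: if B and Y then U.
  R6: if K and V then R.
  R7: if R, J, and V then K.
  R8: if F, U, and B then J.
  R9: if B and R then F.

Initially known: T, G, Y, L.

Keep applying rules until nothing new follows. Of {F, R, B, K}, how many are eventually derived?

2

T and L hold, so B follows (R4).
From B and Y, R3 gives F.
F: reached.
R would need K and V (R6), but K is never established.
B: reached.
K would need R, J, and V (R7), but R is never established.
Reached: F and B — 2 of the 4.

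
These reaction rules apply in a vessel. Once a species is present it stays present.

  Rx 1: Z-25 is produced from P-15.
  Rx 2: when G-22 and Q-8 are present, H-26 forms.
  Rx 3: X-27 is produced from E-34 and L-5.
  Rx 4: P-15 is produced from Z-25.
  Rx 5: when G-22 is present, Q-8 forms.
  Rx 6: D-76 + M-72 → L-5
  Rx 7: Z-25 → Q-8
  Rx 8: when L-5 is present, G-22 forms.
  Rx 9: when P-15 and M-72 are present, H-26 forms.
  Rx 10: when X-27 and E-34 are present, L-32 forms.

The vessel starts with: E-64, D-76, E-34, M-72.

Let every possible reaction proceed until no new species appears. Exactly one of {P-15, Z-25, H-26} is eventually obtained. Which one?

H-26

D-76 and M-72 present → L-5 forms (Rx 6).
L-5 present → G-22 forms (Rx 8).
G-22 present → Q-8 forms (Rx 5).
G-22 and Q-8 present → H-26 forms (Rx 2).
P-15 would need Z-25 (Rx 4), but Z-25 never forms. Z-25 would need P-15 (Rx 1), but P-15 never forms.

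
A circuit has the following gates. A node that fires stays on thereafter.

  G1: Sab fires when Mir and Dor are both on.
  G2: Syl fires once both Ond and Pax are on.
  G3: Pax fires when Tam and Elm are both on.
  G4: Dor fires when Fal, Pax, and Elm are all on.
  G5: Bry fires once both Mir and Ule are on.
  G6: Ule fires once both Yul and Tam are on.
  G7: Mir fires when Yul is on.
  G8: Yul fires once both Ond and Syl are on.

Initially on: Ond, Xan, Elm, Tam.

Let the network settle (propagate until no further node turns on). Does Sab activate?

No

Sab would need Mir and Dor (G1), but Dor never turns on.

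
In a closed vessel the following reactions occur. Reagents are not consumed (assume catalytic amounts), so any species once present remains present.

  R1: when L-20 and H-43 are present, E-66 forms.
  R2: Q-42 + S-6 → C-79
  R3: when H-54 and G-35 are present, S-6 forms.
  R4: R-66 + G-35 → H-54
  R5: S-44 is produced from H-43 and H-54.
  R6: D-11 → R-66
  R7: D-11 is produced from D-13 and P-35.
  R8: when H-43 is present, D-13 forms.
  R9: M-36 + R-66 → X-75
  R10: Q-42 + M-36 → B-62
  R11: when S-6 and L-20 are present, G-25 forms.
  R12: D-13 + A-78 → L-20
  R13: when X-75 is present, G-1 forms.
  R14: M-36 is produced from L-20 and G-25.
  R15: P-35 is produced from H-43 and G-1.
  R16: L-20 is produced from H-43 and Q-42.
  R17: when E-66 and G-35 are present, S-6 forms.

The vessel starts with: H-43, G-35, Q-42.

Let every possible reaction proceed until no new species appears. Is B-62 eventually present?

H-43 and Q-42 present → L-20 forms (R16).
L-20 and H-43 present → E-66 forms (R1).
E-66 and G-35 present → S-6 forms (R17).
S-6 and L-20 present → G-25 forms (R11).
L-20 and G-25 present → M-36 forms (R14).
Q-42 and M-36 present → B-62 forms (R10).

Yes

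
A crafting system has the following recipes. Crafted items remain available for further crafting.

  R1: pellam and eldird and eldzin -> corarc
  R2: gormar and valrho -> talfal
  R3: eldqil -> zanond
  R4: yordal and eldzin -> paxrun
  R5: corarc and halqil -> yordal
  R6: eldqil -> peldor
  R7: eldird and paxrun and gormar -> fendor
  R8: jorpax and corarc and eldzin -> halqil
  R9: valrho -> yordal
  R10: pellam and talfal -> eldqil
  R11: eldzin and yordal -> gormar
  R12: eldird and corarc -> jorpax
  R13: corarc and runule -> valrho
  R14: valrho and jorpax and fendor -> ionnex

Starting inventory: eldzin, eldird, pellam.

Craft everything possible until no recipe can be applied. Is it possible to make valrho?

valrho would need corarc and runule (R13), but runule is never obtained.

No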